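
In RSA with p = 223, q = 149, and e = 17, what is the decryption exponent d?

13529

φ(n) = (p−1)(q−1) = 222·148 = 32856.
Need d with 17·d ≡ 1 (mod 32856). Apply the extended Euclidean algorithm:
32856 = 1932*17 + 12
17 = 1*12 + 5
12 = 2*5 + 2
5 = 2*2 + 1
2 = 2*1 + 0
Back-substitute:
1 = 5 − 2·2
1 = −2·12 + 5·5
1 = 5·17 − 7·12
1 = −7·32856 + 13529·17
So 17·13529 ≡ 1 (mod 32856), hence d = 13529.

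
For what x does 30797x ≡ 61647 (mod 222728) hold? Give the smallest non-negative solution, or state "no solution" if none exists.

210891

First find gcd(30797, 222728):
222728 = 7·30797 + 7149
30797 = 4·7149 + 2201
7149 = 3·2201 + 546
2201 = 4·546 + 17
546 = 32·17 + 2
17 = 8·2 + 1
2 = 2·1 + 0
gcd = 1, so a unique solution mod 222728 exists.
Back-substitute for the Bézout coefficients:
1 = 17 − 8·2
1 = −8·546 + 257·17
1 = 257·2201 − 1036·546
1 = −1036·7149 + 3365·2201
1 = 3365·30797 − 14496·7149
1 = −14496·222728 + 104837·30797
So 30797·(104837) ≡ 1 (mod 222728), giving 30797⁻¹ ≡ 104837.
x ≡ 30797⁻¹·61647 ≡ 104837·61647 ≡ 210891 (mod 222728).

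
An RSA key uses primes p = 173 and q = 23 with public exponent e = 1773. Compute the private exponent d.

φ(n) = (p−1)(q−1) = 172·22 = 3784.
Need d with 1773·d ≡ 1 (mod 3784). Apply the extended Euclidean algorithm:
3784 = 2*1773 + 238
1773 = 7*238 + 107
238 = 2*107 + 24
107 = 4*24 + 11
24 = 2*11 + 2
11 = 5*2 + 1
2 = 2*1 + 0
Back-substitute:
1 = 11 − 5·2
1 = −5·24 + 11·11
1 = 11·107 − 49·24
1 = −49·238 + 109·107
1 = 109·1773 − 812·238
1 = −812·3784 + 1733·1773
So 1773·1733 ≡ 1 (mod 3784), hence d = 1733.

1733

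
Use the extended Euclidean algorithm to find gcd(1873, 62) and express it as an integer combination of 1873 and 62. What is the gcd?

1

Repeated division:
1873 = 30·62 + 13
62 = 4·13 + 10
13 = 1·10 + 3
10 = 3·3 + 1
3 = 3·1 + 0
gcd(1873, 62) = 1.
Working backward:
1 = 10 − 3·3
1 = −3·13 + 4·10
1 = 4·62 − 19·13
1 = −19·1873 + 574·62
So 1 = (-19)·1873 + (574)·62.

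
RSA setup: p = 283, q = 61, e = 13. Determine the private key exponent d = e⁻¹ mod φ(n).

φ(n) = (p−1)(q−1) = 282·60 = 16920.
Need d with 13·d ≡ 1 (mod 16920). Apply the extended Euclidean algorithm:
16920 = 1301·13 + 7
13 = 1·7 + 6
7 = 1·6 + 1
6 = 6·1 + 0
Back-substitute:
1 = 7 − 6
1 = −13 + 2·7
1 = 2·16920 − 2603·13
So 13·(-2603) ≡ 1 (mod 16920), hence d ≡ -2603 ≡ 14317 (mod 16920).

14317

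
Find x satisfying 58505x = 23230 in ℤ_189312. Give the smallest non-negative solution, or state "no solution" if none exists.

145742

First find gcd(58505, 189312):
189312 = 3·58505 + 13797
58505 = 4·13797 + 3317
13797 = 4·3317 + 529
3317 = 6·529 + 143
529 = 3·143 + 100
143 = 1·100 + 43
100 = 2·43 + 14
43 = 3·14 + 1
14 = 14·1 + 0
gcd = 1, so a unique solution mod 189312 exists.
Back-substitute for the Bézout coefficients:
1 = 43 − 3·14
1 = −3·100 + 7·43
1 = 7·143 − 10·100
1 = −10·529 + 37·143
1 = 37·3317 − 232·529
1 = −232·13797 + 965·3317
1 = 965·58505 − 4092·13797
1 = −4092·189312 + 13241·58505
So 58505·(13241) ≡ 1 (mod 189312), giving 58505⁻¹ ≡ 13241.
x ≡ 58505⁻¹·23230 ≡ 13241·23230 ≡ 145742 (mod 189312).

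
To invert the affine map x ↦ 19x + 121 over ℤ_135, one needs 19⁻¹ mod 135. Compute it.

64

Apply the Euclidean algorithm to 135 and 19:
135 = 7·19 + 2
19 = 9·2 + 1
2 = 2·1 + 0
The gcd is 1. Working backward:
1 = 19 − 9·2
1 = −9·135 + 64·19
So 19·64 ≡ 1 (mod 135).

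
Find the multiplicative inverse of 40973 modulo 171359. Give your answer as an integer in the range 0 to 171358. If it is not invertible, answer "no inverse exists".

Apply the Euclidean algorithm to 171359 and 40973:
171359 = 4·40973 + 7467
40973 = 5·7467 + 3638
7467 = 2·3638 + 191
3638 = 19·191 + 9
191 = 21·9 + 2
9 = 4·2 + 1
2 = 2·1 + 0
The gcd is 1. Working backward:
1 = 9 − 4·2
1 = −4·191 + 85·9
1 = 85·3638 − 1619·191
1 = −1619·7467 + 3323·3638
1 = 3323·40973 − 18234·7467
1 = −18234·171359 + 76259·40973
So 40973·76259 ≡ 1 (mod 171359).

76259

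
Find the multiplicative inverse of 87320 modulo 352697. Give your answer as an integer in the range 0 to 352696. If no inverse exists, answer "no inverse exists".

Run Euclid on (352697, 87320):
352697 = 4*87320 + 3417
87320 = 25*3417 + 1895
3417 = 1*1895 + 1522
1895 = 1*1522 + 373
1522 = 4*373 + 30
373 = 12*30 + 13
30 = 2*13 + 4
13 = 3*4 + 1
4 = 4*1 + 0
gcd = 1, so the inverse exists. Back-substitute:
1 = 13 − 3·4
1 = −3·30 + 7·13
1 = 7·373 − 87·30
1 = −87·1522 + 355·373
1 = 355·1895 − 442·1522
1 = −442·3417 + 797·1895
1 = 797·87320 − 20367·3417
1 = −20367·352697 + 82265·87320
So 87320·82265 ≡ 1 (mod 352697).

82265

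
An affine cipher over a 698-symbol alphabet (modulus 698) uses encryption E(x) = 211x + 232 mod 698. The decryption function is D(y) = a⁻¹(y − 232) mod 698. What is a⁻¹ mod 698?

655

Apply the Euclidean algorithm to 698 and 211:
698 = 3·211 + 65
211 = 3·65 + 16
65 = 4·16 + 1
16 = 16·1 + 0
Since gcd(211, 698) = 1, back-substitute to write 1 as a combination:
1 = 65 − 4·16
1 = −4·211 + 13·65
1 = 13·698 − 43·211
Thus 211·(-43) ≡ 1 (mod 698); reducing, -43 mod 698 = 655.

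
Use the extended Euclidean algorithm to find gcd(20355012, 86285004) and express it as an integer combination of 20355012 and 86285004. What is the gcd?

12

Euclidean algorithm:
86285004 = 4·20355012 + 4864956
20355012 = 4·4864956 + 895188
4864956 = 5·895188 + 389016
895188 = 2·389016 + 117156
389016 = 3·117156 + 37548
117156 = 3·37548 + 4512
37548 = 8·4512 + 1452
4512 = 3·1452 + 156
1452 = 9·156 + 48
156 = 3·48 + 12
48 = 4·12 + 0
gcd(20355012, 86285004) = 12.
Back-substituting:
12 = 156 − 3·48
12 = −3·1452 + 28·156
12 = 28·4512 − 87·1452
12 = −87·37548 + 724·4512
12 = 724·117156 − 2259·37548
12 = −2259·389016 + 7501·117156
12 = 7501·895188 − 17261·389016
12 = −17261·4864956 + 93806·895188
12 = 93806·20355012 − 392485·4864956
12 = −392485·86285004 + 1663746·20355012
So 12 = (-392485)·86285004 + (1663746)·20355012.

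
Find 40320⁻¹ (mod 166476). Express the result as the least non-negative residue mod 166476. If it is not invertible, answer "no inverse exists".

no inverse exists

Compute gcd(40320, 166476):
166476 = 4×40320 + 5196
40320 = 7×5196 + 3948
5196 = 1×3948 + 1248
3948 = 3×1248 + 204
1248 = 6×204 + 24
204 = 8×24 + 12
24 = 2×12 + 0
Since gcd = 12 > 1, 40320 is not a unit mod 166476.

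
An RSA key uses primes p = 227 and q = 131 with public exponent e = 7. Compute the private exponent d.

25183

φ(n) = (p−1)(q−1) = 226·130 = 29380.
Need d with 7·d ≡ 1 (mod 29380). Apply the extended Euclidean algorithm:
29380 = 4197·7 + 1
7 = 7·1 + 0
Back-substitute:
1 = 29380 − 4197·7
So 7·(-4197) ≡ 1 (mod 29380), hence d ≡ -4197 ≡ 25183 (mod 29380).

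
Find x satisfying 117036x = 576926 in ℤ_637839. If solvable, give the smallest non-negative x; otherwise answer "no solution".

gcd(117036, 637839):
637839 = 5×117036 + 52659
117036 = 2×52659 + 11718
52659 = 4×11718 + 5787
11718 = 2×5787 + 144
5787 = 40×144 + 27
144 = 5×27 + 9
27 = 3×9 + 0
gcd = 9, but 9 ∤ 576926, so the congruence has no solution.

no solution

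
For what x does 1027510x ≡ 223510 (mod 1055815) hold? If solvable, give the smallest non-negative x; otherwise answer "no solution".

82167

First find gcd(1027510, 1055815):
1055815 = 1×1027510 + 28305
1027510 = 36×28305 + 8530
28305 = 3×8530 + 2715
8530 = 3×2715 + 385
2715 = 7×385 + 20
385 = 19×20 + 5
20 = 4×5 + 0
gcd = 5 and 5 | 223510, so solutions exist. Divide through by 5: 205502x ≡ 44702 (mod 211163).
Now find 205502⁻¹ mod 211163:
211163 = 1·205502 + 5661
205502 = 36·5661 + 1706
5661 = 3·1706 + 543
1706 = 3·543 + 77
543 = 7·77 + 4
77 = 19·4 + 1
4 = 4·1 + 0
Back-substitute:
1 = 77 − 19·4
1 = −19·543 + 134·77
1 = 134·1706 − 421·543
1 = −421·5661 + 1397·1706
1 = 1397·205502 − 50713·5661
1 = −50713·211163 + 52110·205502
So 205502⁻¹ ≡ 52110 (mod 211163).
Then x ≡ 52110·44702 ≡ 82167 (mod 211163); the smallest non-negative solution is x = 82167.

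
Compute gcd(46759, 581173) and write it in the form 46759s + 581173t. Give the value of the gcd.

1

Repeated division:
581173 = 12·46759 + 20065
46759 = 2·20065 + 6629
20065 = 3·6629 + 178
6629 = 37·178 + 43
178 = 4·43 + 6
43 = 7·6 + 1
6 = 6·1 + 0
gcd(46759, 581173) = 1.
Express as a combination:
1 = 43 − 7·6
1 = −7·178 + 29·43
1 = 29·6629 − 1080·178
1 = −1080·20065 + 3269·6629
1 = 3269·46759 − 7618·20065
1 = −7618·581173 + 94685·46759
So 1 = (-7618)·581173 + (94685)·46759.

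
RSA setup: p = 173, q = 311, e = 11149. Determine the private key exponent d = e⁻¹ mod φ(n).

23109

φ(n) = (p−1)(q−1) = 172·310 = 53320.
Need d with 11149·d ≡ 1 (mod 53320). Apply the extended Euclidean algorithm:
53320 = 4·11149 + 8724
11149 = 1·8724 + 2425
8724 = 3·2425 + 1449
2425 = 1·1449 + 976
1449 = 1·976 + 473
976 = 2·473 + 30
473 = 15·30 + 23
30 = 1·23 + 7
23 = 3·7 + 2
7 = 3·2 + 1
2 = 2·1 + 0
Back-substitute:
1 = 7 − 3·2
1 = −3·23 + 10·7
1 = 10·30 − 13·23
1 = −13·473 + 205·30
1 = 205·976 − 423·473
1 = −423·1449 + 628·976
1 = 628·2425 − 1051·1449
1 = −1051·8724 + 3781·2425
1 = 3781·11149 − 4832·8724
1 = −4832·53320 + 23109·11149
So 11149·23109 ≡ 1 (mod 53320), hence d = 23109.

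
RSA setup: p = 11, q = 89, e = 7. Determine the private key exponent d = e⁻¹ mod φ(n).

φ(n) = (p−1)(q−1) = 10·88 = 880.
Need d with 7·d ≡ 1 (mod 880). Apply the extended Euclidean algorithm:
880 = 125×7 + 5
7 = 1×5 + 2
5 = 2×2 + 1
2 = 2×1 + 0
Back-substitute:
1 = 5 − 2·2
1 = −2·7 + 3·5
1 = 3·880 − 377·7
So 7·(-377) ≡ 1 (mod 880), hence d ≡ -377 ≡ 503 (mod 880).

503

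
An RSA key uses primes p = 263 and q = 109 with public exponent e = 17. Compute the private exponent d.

3329

φ(n) = (p−1)(q−1) = 262·108 = 28296.
Need d with 17·d ≡ 1 (mod 28296). Apply the extended Euclidean algorithm:
28296 = 1664*17 + 8
17 = 2*8 + 1
8 = 8*1 + 0
Back-substitute:
1 = 17 − 2·8
1 = −2·28296 + 3329·17
So 17·3329 ≡ 1 (mod 28296), hence d = 3329.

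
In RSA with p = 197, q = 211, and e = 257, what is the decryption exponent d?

33953

φ(n) = (p−1)(q−1) = 196·210 = 41160.
Need d with 257·d ≡ 1 (mod 41160). Apply the extended Euclidean algorithm:
41160 = 160·257 + 40
257 = 6·40 + 17
40 = 2·17 + 6
17 = 2·6 + 5
6 = 1·5 + 1
5 = 5·1 + 0
Back-substitute:
1 = 6 − 5
1 = −17 + 3·6
1 = 3·40 − 7·17
1 = −7·257 + 45·40
1 = 45·41160 − 7207·257
So 257·(-7207) ≡ 1 (mod 41160), hence d ≡ -7207 ≡ 33953 (mod 41160).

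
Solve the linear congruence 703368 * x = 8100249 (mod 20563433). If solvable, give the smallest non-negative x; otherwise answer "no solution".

First find gcd(703368, 20563433):
20563433 = 29·703368 + 165761
703368 = 4·165761 + 40324
165761 = 4·40324 + 4465
40324 = 9·4465 + 139
4465 = 32·139 + 17
139 = 8·17 + 3
17 = 5·3 + 2
3 = 1·2 + 1
2 = 2·1 + 0
gcd = 1, so a unique solution mod 20563433 exists.
Back-substitute for the Bézout coefficients:
1 = 3 − 2
1 = −17 + 6·3
1 = 6·139 − 49·17
1 = −49·4465 + 1574·139
1 = 1574·40324 − 14215·4465
1 = −14215·165761 + 58434·40324
1 = 58434·703368 − 247951·165761
1 = −247951·20563433 + 7249013·703368
So 703368·(7249013) ≡ 1 (mod 20563433), giving 703368⁻¹ ≡ 7249013.
x ≡ 703368⁻¹·8100249 ≡ 7249013·8100249 ≡ 9626469 (mod 20563433).

9626469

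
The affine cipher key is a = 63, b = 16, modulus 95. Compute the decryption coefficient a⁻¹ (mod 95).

92

Extended Euclidean algorithm:
95 = 1·63 + 32
63 = 1·32 + 31
32 = 1·31 + 1
31 = 31·1 + 0
The gcd is 1. Working backward:
1 = 32 − 31
1 = −63 + 2·32
1 = 2·95 − 3·63
Hence 63⁻¹ ≡ -3 ≡ 92 (mod 95).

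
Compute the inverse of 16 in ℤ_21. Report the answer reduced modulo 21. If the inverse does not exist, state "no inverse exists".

Apply the Euclidean algorithm to 21 and 16:
21 = 1×16 + 5
16 = 3×5 + 1
5 = 5×1 + 0
gcd = 1, so the inverse exists. Back-substitute:
1 = 16 − 3·5
1 = −3·21 + 4·16
So 16·4 ≡ 1 (mod 21).

4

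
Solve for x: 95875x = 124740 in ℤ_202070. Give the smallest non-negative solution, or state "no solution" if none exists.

First find gcd(95875, 202070):
202070 = 2·95875 + 10320
95875 = 9·10320 + 2995
10320 = 3·2995 + 1335
2995 = 2·1335 + 325
1335 = 4·325 + 35
325 = 9·35 + 10
35 = 3·10 + 5
10 = 2·5 + 0
gcd = 5 and 5 | 124740, so solutions exist. Divide through by 5: 19175x ≡ 24948 (mod 40414).
Now find 19175⁻¹ mod 40414:
40414 = 2·19175 + 2064
19175 = 9·2064 + 599
2064 = 3·599 + 267
599 = 2·267 + 65
267 = 4·65 + 7
65 = 9·7 + 2
7 = 3·2 + 1
2 = 2·1 + 0
Back-substitute:
1 = 7 − 3·2
1 = −3·65 + 28·7
1 = 28·267 − 115·65
1 = −115·599 + 258·267
1 = 258·2064 − 889·599
1 = −889·19175 + 8259·2064
1 = 8259·40414 − 17407·19175
So 19175·(-17407) ≡ 1 (mod 40414), i.e. 19175⁻¹ ≡ 23007.
Then x ≡ 23007·24948 ≡ 19008 (mod 40414); the smallest non-negative solution is x = 19008.

19008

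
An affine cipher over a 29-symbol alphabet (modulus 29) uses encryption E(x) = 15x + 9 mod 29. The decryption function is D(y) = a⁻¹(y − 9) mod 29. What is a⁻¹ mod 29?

Extended Euclidean algorithm:
29 = 1×15 + 14
15 = 1×14 + 1
14 = 14×1 + 0
The gcd is 1. Working backward:
1 = 15 − 14
1 = −29 + 2·15
So 15·2 ≡ 1 (mod 29).

2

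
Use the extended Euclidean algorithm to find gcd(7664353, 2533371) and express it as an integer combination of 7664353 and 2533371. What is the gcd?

1

Apply Euclid's algorithm to 7664353 and 2533371:
7664353 = 3×2533371 + 64240
2533371 = 39×64240 + 28011
64240 = 2×28011 + 8218
28011 = 3×8218 + 3357
8218 = 2×3357 + 1504
3357 = 2×1504 + 349
1504 = 4×349 + 108
349 = 3×108 + 25
108 = 4×25 + 8
25 = 3×8 + 1
8 = 8×1 + 0
gcd(7664353, 2533371) = 1.
Back-substituting:
1 = 25 − 3·8
1 = −3·108 + 13·25
1 = 13·349 − 42·108
1 = −42·1504 + 181·349
1 = 181·3357 − 404·1504
1 = −404·8218 + 989·3357
1 = 989·28011 − 3371·8218
1 = −3371·64240 + 7731·28011
1 = 7731·2533371 − 304880·64240
1 = −304880·7664353 + 922371·2533371
So 1 = (-304880)·7664353 + (922371)·2533371.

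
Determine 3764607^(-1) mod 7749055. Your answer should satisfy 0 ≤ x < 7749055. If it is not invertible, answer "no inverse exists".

4218993

Run Euclid on (7749055, 3764607):
7749055 = 2*3764607 + 219841
3764607 = 17*219841 + 27310
219841 = 8*27310 + 1361
27310 = 20*1361 + 90
1361 = 15*90 + 11
90 = 8*11 + 2
11 = 5*2 + 1
2 = 2*1 + 0
gcd = 1, so the inverse exists. Back-substitute:
1 = 11 − 5·2
1 = −5·90 + 41·11
1 = 41·1361 − 620·90
1 = −620·27310 + 12441·1361
1 = 12441·219841 − 100148·27310
1 = −100148·3764607 + 1714957·219841
1 = 1714957·7749055 − 3530062·3764607
Hence 3764607⁻¹ ≡ -3530062 ≡ 4218993 (mod 7749055).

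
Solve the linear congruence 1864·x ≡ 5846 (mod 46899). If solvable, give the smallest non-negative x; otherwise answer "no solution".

43430

First find gcd(1864, 46899):
46899 = 25·1864 + 299
1864 = 6·299 + 70
299 = 4·70 + 19
70 = 3·19 + 13
19 = 1·13 + 6
13 = 2·6 + 1
6 = 6·1 + 0
gcd = 1, so a unique solution mod 46899 exists.
Back-substitute for the Bézout coefficients:
1 = 13 − 2·6
1 = −2·19 + 3·13
1 = 3·70 − 11·19
1 = −11·299 + 47·70
1 = 47·1864 − 293·299
1 = −293·46899 + 7372·1864
So 1864·(7372) ≡ 1 (mod 46899), giving 1864⁻¹ ≡ 7372.
x ≡ 1864⁻¹·5846 ≡ 7372·5846 ≡ 43430 (mod 46899).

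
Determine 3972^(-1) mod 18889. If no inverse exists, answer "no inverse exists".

12664

Extended Euclidean algorithm:
18889 = 4×3972 + 3001
3972 = 1×3001 + 971
3001 = 3×971 + 88
971 = 11×88 + 3
88 = 29×3 + 1
3 = 3×1 + 0
Since gcd(3972, 18889) = 1, back-substitute to write 1 as a combination:
1 = 88 − 29·3
1 = −29·971 + 320·88
1 = 320·3001 − 989·971
1 = −989·3972 + 1309·3001
1 = 1309·18889 − 6225·3972
So 3972·(-6225) ≡ 1 (mod 18889), and -6225 ≡ 12664 (mod 18889).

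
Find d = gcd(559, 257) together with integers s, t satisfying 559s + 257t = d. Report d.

1

Repeated division:
559 = 2×257 + 45
257 = 5×45 + 32
45 = 1×32 + 13
32 = 2×13 + 6
13 = 2×6 + 1
6 = 6×1 + 0
gcd(559, 257) = 1.
Express as a combination:
1 = 13 − 2·6
1 = −2·32 + 5·13
1 = 5·45 − 7·32
1 = −7·257 + 40·45
1 = 40·559 − 87·257
So 1 = (40)·559 + (-87)·257.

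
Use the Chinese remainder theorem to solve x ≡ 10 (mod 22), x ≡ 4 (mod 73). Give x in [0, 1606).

Write x = 10 + 22·k. Then 22·k ≡ 4 − 10 ≡ 67 (mod 73).
Need 22⁻¹ mod 73. Extended Euclid on (73, 22):
73 = 3×22 + 7
22 = 3×7 + 1
7 = 7×1 + 0
Back-substitute:
1 = 22 − 3·7
1 = −3·73 + 10·22
22⁻¹ ≡ 10 (mod 73), so k ≡ 10·67 ≡ 13 (mod 73).
x = 10 + 22·13 = 296.

296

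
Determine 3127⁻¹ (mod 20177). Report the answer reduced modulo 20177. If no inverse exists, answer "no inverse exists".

gcd(20177, 3127) by repeated division:
20177 = 6×3127 + 1415
3127 = 2×1415 + 297
1415 = 4×297 + 227
297 = 1×227 + 70
227 = 3×70 + 17
70 = 4×17 + 2
17 = 8×2 + 1
2 = 2×1 + 0
gcd = 1, so the inverse exists. Back-substitute:
1 = 17 − 8·2
1 = −8·70 + 33·17
1 = 33·227 − 107·70
1 = −107·297 + 140·227
1 = 140·1415 − 667·297
1 = −667·3127 + 1474·1415
1 = 1474·20177 − 9511·3127
Thus 3127·(-9511) ≡ 1 (mod 20177); reducing, -9511 mod 20177 = 10666.

10666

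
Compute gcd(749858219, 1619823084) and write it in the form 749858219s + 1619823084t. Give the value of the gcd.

11

Apply Euclid's algorithm to 1619823084 and 749858219:
1619823084 = 2·749858219 + 120106646
749858219 = 6·120106646 + 29218343
120106646 = 4·29218343 + 3233274
29218343 = 9·3233274 + 118877
3233274 = 27·118877 + 23595
118877 = 5·23595 + 902
23595 = 26·902 + 143
902 = 6·143 + 44
143 = 3·44 + 11
44 = 4·11 + 0
gcd(749858219, 1619823084) = 11.
Express as a combination:
11 = 143 − 3·44
11 = −3·902 + 19·143
11 = 19·23595 − 497·902
11 = −497·118877 + 2504·23595
11 = 2504·3233274 − 68105·118877
11 = −68105·29218343 + 615449·3233274
11 = 615449·120106646 − 2529901·29218343
11 = −2529901·749858219 + 15794855·120106646
11 = 15794855·1619823084 − 34119611·749858219
So 11 = (15794855)·1619823084 + (-34119611)·749858219.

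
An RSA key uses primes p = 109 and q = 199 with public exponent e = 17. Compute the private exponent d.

11321

φ(n) = (p−1)(q−1) = 108·198 = 21384.
Need d with 17·d ≡ 1 (mod 21384). Apply the extended Euclidean algorithm:
21384 = 1257*17 + 15
17 = 1*15 + 2
15 = 7*2 + 1
2 = 2*1 + 0
Back-substitute:
1 = 15 − 7·2
1 = −7·17 + 8·15
1 = 8·21384 − 10063·17
So 17·(-10063) ≡ 1 (mod 21384), hence d ≡ -10063 ≡ 11321 (mod 21384).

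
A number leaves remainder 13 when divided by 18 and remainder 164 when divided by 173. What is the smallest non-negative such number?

Write x = 13 + 18·k. Then 18·k ≡ 164 − 13 ≡ 151 (mod 173).
Need 18⁻¹ mod 173. Extended Euclid on (173, 18):
173 = 9×18 + 11
18 = 1×11 + 7
11 = 1×7 + 4
7 = 1×4 + 3
4 = 1×3 + 1
3 = 3×1 + 0
Back-substitute:
1 = 4 − 3
1 = −7 + 2·4
1 = 2·11 − 3·7
1 = −3·18 + 5·11
1 = 5·173 − 48·18
18⁻¹ ≡ 125 (mod 173), so k ≡ 125·151 ≡ 18 (mod 173).
x = 13 + 18·18 = 337.

337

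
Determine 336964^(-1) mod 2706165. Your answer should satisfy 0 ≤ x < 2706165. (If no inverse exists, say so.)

Run Euclid on (2706165, 336964):
2706165 = 8×336964 + 10453
336964 = 32×10453 + 2468
10453 = 4×2468 + 581
2468 = 4×581 + 144
581 = 4×144 + 5
144 = 28×5 + 4
5 = 1×4 + 1
4 = 4×1 + 0
Since gcd(336964, 2706165) = 1, back-substitute to write 1 as a combination:
1 = 5 − 4
1 = −144 + 29·5
1 = 29·581 − 117·144
1 = −117·2468 + 497·581
1 = 497·10453 − 2105·2468
1 = −2105·336964 + 67857·10453
1 = 67857·2706165 − 544961·336964
Hence 336964⁻¹ ≡ -544961 ≡ 2161204 (mod 2706165).

2161204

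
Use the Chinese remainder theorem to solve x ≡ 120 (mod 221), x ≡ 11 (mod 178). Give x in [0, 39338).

Write x = 120 + 221·k. Then 221·k ≡ 11 − 120 ≡ 69 (mod 178).
Need 221⁻¹ mod 178. Extended Euclid on (178, 43):
178 = 4*43 + 6
43 = 7*6 + 1
6 = 6*1 + 0
Back-substitute:
1 = 43 − 7·6
1 = −7·178 + 29·43
221⁻¹ ≡ 29 (mod 178), so k ≡ 29·69 ≡ 43 (mod 178).
x = 120 + 221·43 = 9623.

9623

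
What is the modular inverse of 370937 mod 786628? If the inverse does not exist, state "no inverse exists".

40901

Run Euclid on (786628, 370937):
786628 = 2×370937 + 44754
370937 = 8×44754 + 12905
44754 = 3×12905 + 6039
12905 = 2×6039 + 827
6039 = 7×827 + 250
827 = 3×250 + 77
250 = 3×77 + 19
77 = 4×19 + 1
19 = 19×1 + 0
Since gcd(370937, 786628) = 1, back-substitute to write 1 as a combination:
1 = 77 − 4·19
1 = −4·250 + 13·77
1 = 13·827 − 43·250
1 = −43·6039 + 314·827
1 = 314·12905 − 671·6039
1 = −671·44754 + 2327·12905
1 = 2327·370937 − 19287·44754
1 = −19287·786628 + 40901·370937
So 370937·40901 ≡ 1 (mod 786628).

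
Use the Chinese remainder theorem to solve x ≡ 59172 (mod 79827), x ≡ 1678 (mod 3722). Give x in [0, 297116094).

73500012

Write x = 59172 + 79827·k. Then 79827·k ≡ 1678 − 59172 ≡ 2058 (mod 3722).
Need 79827⁻¹ mod 3722. Extended Euclid on (3722, 1665):
3722 = 2×1665 + 392
1665 = 4×392 + 97
392 = 4×97 + 4
97 = 24×4 + 1
4 = 4×1 + 0
Back-substitute:
1 = 97 − 24·4
1 = −24·392 + 97·97
1 = 97·1665 − 412·392
1 = −412·3722 + 921·1665
79827⁻¹ ≡ 921 (mod 3722), so k ≡ 921·2058 ≡ 920 (mod 3722).
x = 59172 + 79827·920 = 73500012.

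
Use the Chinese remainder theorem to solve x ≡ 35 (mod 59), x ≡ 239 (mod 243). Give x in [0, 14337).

Write x = 35 + 59·k. Then 59·k ≡ 239 − 35 ≡ 204 (mod 243).
Need 59⁻¹ mod 243. Extended Euclid on (243, 59):
243 = 4×59 + 7
59 = 8×7 + 3
7 = 2×3 + 1
3 = 3×1 + 0
Back-substitute:
1 = 7 − 2·3
1 = −2·59 + 17·7
1 = 17·243 − 70·59
59⁻¹ ≡ 173 (mod 243), so k ≡ 173·204 ≡ 57 (mod 243).
x = 35 + 59·57 = 3398.

3398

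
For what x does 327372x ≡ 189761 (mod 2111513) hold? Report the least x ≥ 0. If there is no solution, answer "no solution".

146742

First find gcd(327372, 2111513):
2111513 = 6×327372 + 147281
327372 = 2×147281 + 32810
147281 = 4×32810 + 16041
32810 = 2×16041 + 728
16041 = 22×728 + 25
728 = 29×25 + 3
25 = 8×3 + 1
3 = 3×1 + 0
gcd = 1, so a unique solution mod 2111513 exists.
Back-substitute for the Bézout coefficients:
1 = 25 − 8·3
1 = −8·728 + 233·25
1 = 233·16041 − 5134·728
1 = −5134·32810 + 10501·16041
1 = 10501·147281 − 47138·32810
1 = −47138·327372 + 104777·147281
1 = 104777·2111513 − 675800·327372
So 327372·(-675800) ≡ 1 (mod 2111513), giving 327372⁻¹ ≡ 1435713.
x ≡ 327372⁻¹·189761 ≡ 1435713·189761 ≡ 146742 (mod 2111513).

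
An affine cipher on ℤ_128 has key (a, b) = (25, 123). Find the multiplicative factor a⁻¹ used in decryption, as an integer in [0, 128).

41

Run Euclid on (128, 25):
128 = 5*25 + 3
25 = 8*3 + 1
3 = 3*1 + 0
Since gcd(25, 128) = 1, back-substitute to write 1 as a combination:
1 = 25 − 8·3
1 = −8·128 + 41·25
So 25·41 ≡ 1 (mod 128).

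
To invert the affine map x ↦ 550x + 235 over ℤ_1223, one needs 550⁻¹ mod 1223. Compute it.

696

Apply the Euclidean algorithm to 1223 and 550:
1223 = 2*550 + 123
550 = 4*123 + 58
123 = 2*58 + 7
58 = 8*7 + 2
7 = 3*2 + 1
2 = 2*1 + 0
The gcd is 1. Working backward:
1 = 7 − 3·2
1 = −3·58 + 25·7
1 = 25·123 − 53·58
1 = −53·550 + 237·123
1 = 237·1223 − 527·550
So 550·(-527) ≡ 1 (mod 1223), and -527 ≡ 696 (mod 1223).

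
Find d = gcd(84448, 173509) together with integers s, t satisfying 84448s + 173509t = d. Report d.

7

Euclidean algorithm:
173509 = 2*84448 + 4613
84448 = 18*4613 + 1414
4613 = 3*1414 + 371
1414 = 3*371 + 301
371 = 1*301 + 70
301 = 4*70 + 21
70 = 3*21 + 7
21 = 3*7 + 0
gcd(84448, 173509) = 7.
Back-substituting:
7 = 70 − 3·21
7 = −3·301 + 13·70
7 = 13·371 − 16·301
7 = −16·1414 + 61·371
7 = 61·4613 − 199·1414
7 = −199·84448 + 3643·4613
7 = 3643·173509 − 7485·84448
So 7 = (3643)·173509 + (-7485)·84448.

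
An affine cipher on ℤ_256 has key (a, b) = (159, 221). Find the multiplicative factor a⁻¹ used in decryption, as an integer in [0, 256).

95

gcd(256, 159) by repeated division:
256 = 1*159 + 97
159 = 1*97 + 62
97 = 1*62 + 35
62 = 1*35 + 27
35 = 1*27 + 8
27 = 3*8 + 3
8 = 2*3 + 2
3 = 1*2 + 1
2 = 2*1 + 0
Since gcd(159, 256) = 1, back-substitute to write 1 as a combination:
1 = 3 − 2
1 = −8 + 3·3
1 = 3·27 − 10·8
1 = −10·35 + 13·27
1 = 13·62 − 23·35
1 = −23·97 + 36·62
1 = 36·159 − 59·97
1 = −59·256 + 95·159
So 159·95 ≡ 1 (mod 256).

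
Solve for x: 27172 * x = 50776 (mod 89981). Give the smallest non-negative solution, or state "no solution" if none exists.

38972

First find gcd(27172, 89981):
89981 = 3·27172 + 8465
27172 = 3·8465 + 1777
8465 = 4·1777 + 1357
1777 = 1·1357 + 420
1357 = 3·420 + 97
420 = 4·97 + 32
97 = 3·32 + 1
32 = 32·1 + 0
gcd = 1, so a unique solution mod 89981 exists.
Back-substitute for the Bézout coefficients:
1 = 97 − 3·32
1 = −3·420 + 13·97
1 = 13·1357 − 42·420
1 = −42·1777 + 55·1357
1 = 55·8465 − 262·1777
1 = −262·27172 + 841·8465
1 = 841·89981 − 2785·27172
So 27172·(-2785) ≡ 1 (mod 89981), giving 27172⁻¹ ≡ 87196.
x ≡ 27172⁻¹·50776 ≡ 87196·50776 ≡ 38972 (mod 89981).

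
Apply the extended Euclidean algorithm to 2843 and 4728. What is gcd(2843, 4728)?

1

Apply Euclid's algorithm to 4728 and 2843:
4728 = 1·2843 + 1885
2843 = 1·1885 + 958
1885 = 1·958 + 927
958 = 1·927 + 31
927 = 29·31 + 28
31 = 1·28 + 3
28 = 9·3 + 1
3 = 3·1 + 0
gcd(2843, 4728) = 1.
Working backward:
1 = 28 − 9·3
1 = −9·31 + 10·28
1 = 10·927 − 299·31
1 = −299·958 + 309·927
1 = 309·1885 − 608·958
1 = −608·2843 + 917·1885
1 = 917·4728 − 1525·2843
So 1 = (917)·4728 + (-1525)·2843.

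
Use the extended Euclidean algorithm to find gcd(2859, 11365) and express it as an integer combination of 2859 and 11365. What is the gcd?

1

Repeated division:
11365 = 3*2859 + 2788
2859 = 1*2788 + 71
2788 = 39*71 + 19
71 = 3*19 + 14
19 = 1*14 + 5
14 = 2*5 + 4
5 = 1*4 + 1
4 = 4*1 + 0
gcd(2859, 11365) = 1.
Express as a combination:
1 = 5 − 4
1 = −14 + 3·5
1 = 3·19 − 4·14
1 = −4·71 + 15·19
1 = 15·2788 − 589·71
1 = −589·2859 + 604·2788
1 = 604·11365 − 2401·2859
So 1 = (604)·11365 + (-2401)·2859.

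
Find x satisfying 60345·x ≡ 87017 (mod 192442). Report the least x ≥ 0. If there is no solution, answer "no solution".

First find gcd(60345, 192442):
192442 = 3×60345 + 11407
60345 = 5×11407 + 3310
11407 = 3×3310 + 1477
3310 = 2×1477 + 356
1477 = 4×356 + 53
356 = 6×53 + 38
53 = 1×38 + 15
38 = 2×15 + 8
15 = 1×8 + 7
8 = 1×7 + 1
7 = 7×1 + 0
gcd = 1, so a unique solution mod 192442 exists.
Back-substitute for the Bézout coefficients:
1 = 8 − 7
1 = −15 + 2·8
1 = 2·38 − 5·15
1 = −5·53 + 7·38
1 = 7·356 − 47·53
1 = −47·1477 + 195·356
1 = 195·3310 − 437·1477
1 = −437·11407 + 1506·3310
1 = 1506·60345 − 7967·11407
1 = −7967·192442 + 25407·60345
So 60345·(25407) ≡ 1 (mod 192442), giving 60345⁻¹ ≡ 25407.
x ≡ 60345⁻¹·87017 ≡ 25407·87017 ≡ 67223 (mod 192442).

67223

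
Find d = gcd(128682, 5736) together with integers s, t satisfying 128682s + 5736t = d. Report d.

Euclidean algorithm:
128682 = 22*5736 + 2490
5736 = 2*2490 + 756
2490 = 3*756 + 222
756 = 3*222 + 90
222 = 2*90 + 42
90 = 2*42 + 6
42 = 7*6 + 0
gcd(128682, 5736) = 6.
Working backward:
6 = 90 − 2·42
6 = −2·222 + 5·90
6 = 5·756 − 17·222
6 = −17·2490 + 56·756
6 = 56·5736 − 129·2490
6 = −129·128682 + 2894·5736
So 6 = (-129)·128682 + (2894)·5736.

6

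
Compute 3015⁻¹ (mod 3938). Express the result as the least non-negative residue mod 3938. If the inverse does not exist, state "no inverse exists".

1937

Extended Euclidean algorithm:
3938 = 1·3015 + 923
3015 = 3·923 + 246
923 = 3·246 + 185
246 = 1·185 + 61
185 = 3·61 + 2
61 = 30·2 + 1
2 = 2·1 + 0
Since gcd(3015, 3938) = 1, back-substitute to write 1 as a combination:
1 = 61 − 30·2
1 = −30·185 + 91·61
1 = 91·246 − 121·185
1 = −121·923 + 454·246
1 = 454·3015 − 1483·923
1 = −1483·3938 + 1937·3015
So 3015·1937 ≡ 1 (mod 3938).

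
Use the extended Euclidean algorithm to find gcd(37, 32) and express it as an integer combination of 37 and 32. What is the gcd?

1

Euclidean algorithm:
37 = 1*32 + 5
32 = 6*5 + 2
5 = 2*2 + 1
2 = 2*1 + 0
gcd(37, 32) = 1.
Express as a combination:
1 = 5 − 2·2
1 = −2·32 + 13·5
1 = 13·37 − 15·32
So 1 = (13)·37 + (-15)·32.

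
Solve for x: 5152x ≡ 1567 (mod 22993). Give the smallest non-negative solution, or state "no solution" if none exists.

First find gcd(5152, 22993):
22993 = 4·5152 + 2385
5152 = 2·2385 + 382
2385 = 6·382 + 93
382 = 4·93 + 10
93 = 9·10 + 3
10 = 3·3 + 1
3 = 3·1 + 0
gcd = 1, so a unique solution mod 22993 exists.
Back-substitute for the Bézout coefficients:
1 = 10 − 3·3
1 = −3·93 + 28·10
1 = 28·382 − 115·93
1 = −115·2385 + 718·382
1 = 718·5152 − 1551·2385
1 = −1551·22993 + 6922·5152
So 5152·(6922) ≡ 1 (mod 22993), giving 5152⁻¹ ≡ 6922.
x ≡ 5152⁻¹·1567 ≡ 6922·1567 ≡ 17071 (mod 22993).

17071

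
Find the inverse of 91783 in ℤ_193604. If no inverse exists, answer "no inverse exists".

86927

Apply the Euclidean algorithm to 193604 and 91783:
193604 = 2*91783 + 10038
91783 = 9*10038 + 1441
10038 = 6*1441 + 1392
1441 = 1*1392 + 49
1392 = 28*49 + 20
49 = 2*20 + 9
20 = 2*9 + 2
9 = 4*2 + 1
2 = 2*1 + 0
The gcd is 1. Working backward:
1 = 9 − 4·2
1 = −4·20 + 9·9
1 = 9·49 − 22·20
1 = −22·1392 + 625·49
1 = 625·1441 − 647·1392
1 = −647·10038 + 4507·1441
1 = 4507·91783 − 41210·10038
1 = −41210·193604 + 86927·91783
So 91783·86927 ≡ 1 (mod 193604).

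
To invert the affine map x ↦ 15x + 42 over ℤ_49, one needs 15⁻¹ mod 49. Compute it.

36

gcd(49, 15) by repeated division:
49 = 3·15 + 4
15 = 3·4 + 3
4 = 1·3 + 1
3 = 3·1 + 0
The gcd is 1. Working backward:
1 = 4 − 3
1 = −15 + 4·4
1 = 4·49 − 13·15
Hence 15⁻¹ ≡ -13 ≡ 36 (mod 49).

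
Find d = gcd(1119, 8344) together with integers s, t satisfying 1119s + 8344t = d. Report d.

1

Apply Euclid's algorithm to 8344 and 1119:
8344 = 7*1119 + 511
1119 = 2*511 + 97
511 = 5*97 + 26
97 = 3*26 + 19
26 = 1*19 + 7
19 = 2*7 + 5
7 = 1*5 + 2
5 = 2*2 + 1
2 = 2*1 + 0
gcd(1119, 8344) = 1.
Working backward:
1 = 5 − 2·2
1 = −2·7 + 3·5
1 = 3·19 − 8·7
1 = −8·26 + 11·19
1 = 11·97 − 41·26
1 = −41·511 + 216·97
1 = 216·1119 − 473·511
1 = −473·8344 + 3527·1119
So 1 = (-473)·8344 + (3527)·1119.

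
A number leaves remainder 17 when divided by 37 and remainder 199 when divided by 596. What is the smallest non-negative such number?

6159

Write x = 17 + 37·k. Then 37·k ≡ 199 − 17 ≡ 182 (mod 596).
Need 37⁻¹ mod 596. Extended Euclid on (596, 37):
596 = 16*37 + 4
37 = 9*4 + 1
4 = 4*1 + 0
Back-substitute:
1 = 37 − 9·4
1 = −9·596 + 145·37
37⁻¹ ≡ 145 (mod 596), so k ≡ 145·182 ≡ 166 (mod 596).
x = 17 + 37·166 = 6159.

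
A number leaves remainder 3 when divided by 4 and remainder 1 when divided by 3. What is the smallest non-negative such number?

7

Write x = 3 + 4·k. Then 4·k ≡ 1 − 3 ≡ 1 (mod 3).
Need 4⁻¹ mod 3. Extended Euclid on (3, 1):
3 = 3×1 + 0
4⁻¹ ≡ 1 (mod 3), so k ≡ 1·1 ≡ 1 (mod 3).
x = 3 + 4·1 = 7.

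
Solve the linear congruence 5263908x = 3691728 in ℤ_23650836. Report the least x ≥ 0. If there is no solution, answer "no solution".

1623189

First find gcd(5263908, 23650836):
23650836 = 4·5263908 + 2595204
5263908 = 2·2595204 + 73500
2595204 = 35·73500 + 22704
73500 = 3·22704 + 5388
22704 = 4·5388 + 1152
5388 = 4·1152 + 780
1152 = 1·780 + 372
780 = 2·372 + 36
372 = 10·36 + 12
36 = 3·12 + 0
gcd = 12 and 12 | 3691728, so solutions exist. Divide through by 12: 438659x ≡ 307644 (mod 1970903).
Now find 438659⁻¹ mod 1970903:
1970903 = 4·438659 + 216267
438659 = 2·216267 + 6125
216267 = 35·6125 + 1892
6125 = 3·1892 + 449
1892 = 4·449 + 96
449 = 4·96 + 65
96 = 1·65 + 31
65 = 2·31 + 3
31 = 10·3 + 1
3 = 3·1 + 0
Back-substitute:
1 = 31 − 10·3
1 = −10·65 + 21·31
1 = 21·96 − 31·65
1 = −31·449 + 145·96
1 = 145·1892 − 611·449
1 = −611·6125 + 1978·1892
1 = 1978·216267 − 69841·6125
1 = −69841·438659 + 141660·216267
1 = 141660·1970903 − 636481·438659
So 438659·(-636481) ≡ 1 (mod 1970903), i.e. 438659⁻¹ ≡ 1334422.
Then x ≡ 1334422·307644 ≡ 1623189 (mod 1970903); the smallest non-negative solution is x = 1623189.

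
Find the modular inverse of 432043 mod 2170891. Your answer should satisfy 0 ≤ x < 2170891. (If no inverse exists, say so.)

gcd(2170891, 432043) by repeated division:
2170891 = 5×432043 + 10676
432043 = 40×10676 + 5003
10676 = 2×5003 + 670
5003 = 7×670 + 313
670 = 2×313 + 44
313 = 7×44 + 5
44 = 8×5 + 4
5 = 1×4 + 1
4 = 4×1 + 0
The gcd is 1. Working backward:
1 = 5 − 4
1 = −44 + 9·5
1 = 9·313 − 64·44
1 = −64·670 + 137·313
1 = 137·5003 − 1023·670
1 = −1023·10676 + 2183·5003
1 = 2183·432043 − 88343·10676
1 = −88343·2170891 + 443898·432043
So 432043·443898 ≡ 1 (mod 2170891).

443898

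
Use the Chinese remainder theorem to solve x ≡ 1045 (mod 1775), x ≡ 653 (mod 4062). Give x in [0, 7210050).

Write x = 1045 + 1775·k. Then 1775·k ≡ 653 − 1045 ≡ 3670 (mod 4062).
Need 1775⁻¹ mod 4062. Extended Euclid on (4062, 1775):
4062 = 2*1775 + 512
1775 = 3*512 + 239
512 = 2*239 + 34
239 = 7*34 + 1
34 = 34*1 + 0
Back-substitute:
1 = 239 − 7·34
1 = −7·512 + 15·239
1 = 15·1775 − 52·512
1 = −52·4062 + 119·1775
1775⁻¹ ≡ 119 (mod 4062), so k ≡ 119·3670 ≡ 2096 (mod 4062).
x = 1045 + 1775·2096 = 3721445.

3721445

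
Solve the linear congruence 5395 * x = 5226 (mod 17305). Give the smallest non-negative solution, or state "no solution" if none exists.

no solution

gcd(5395, 17305):
17305 = 3*5395 + 1120
5395 = 4*1120 + 915
1120 = 1*915 + 205
915 = 4*205 + 95
205 = 2*95 + 15
95 = 6*15 + 5
15 = 3*5 + 0
gcd = 5, but 5 ∤ 5226, so the congruence has no solution.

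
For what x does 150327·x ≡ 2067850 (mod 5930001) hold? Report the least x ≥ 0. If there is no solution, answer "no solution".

gcd(150327, 5930001):
5930001 = 39*150327 + 67248
150327 = 2*67248 + 15831
67248 = 4*15831 + 3924
15831 = 4*3924 + 135
3924 = 29*135 + 9
135 = 15*9 + 0
gcd = 9, but 9 ∤ 2067850, so the congruence has no solution.

no solution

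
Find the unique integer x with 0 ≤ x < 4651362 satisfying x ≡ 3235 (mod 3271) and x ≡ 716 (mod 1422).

1498082

Write x = 3235 + 3271·k. Then 3271·k ≡ 716 − 3235 ≡ 325 (mod 1422).
Need 3271⁻¹ mod 1422. Extended Euclid on (1422, 427):
1422 = 3×427 + 141
427 = 3×141 + 4
141 = 35×4 + 1
4 = 4×1 + 0
Back-substitute:
1 = 141 − 35·4
1 = −35·427 + 106·141
1 = 106·1422 − 353·427
3271⁻¹ ≡ 1069 (mod 1422), so k ≡ 1069·325 ≡ 457 (mod 1422).
x = 3235 + 3271·457 = 1498082.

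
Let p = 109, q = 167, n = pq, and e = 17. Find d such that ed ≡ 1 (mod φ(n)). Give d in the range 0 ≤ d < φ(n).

5273

φ(n) = (p−1)(q−1) = 108·166 = 17928.
Need d with 17·d ≡ 1 (mod 17928). Apply the extended Euclidean algorithm:
17928 = 1054*17 + 10
17 = 1*10 + 7
10 = 1*7 + 3
7 = 2*3 + 1
3 = 3*1 + 0
Back-substitute:
1 = 7 − 2·3
1 = −2·10 + 3·7
1 = 3·17 − 5·10
1 = −5·17928 + 5273·17
So 17·5273 ≡ 1 (mod 17928), hence d = 5273.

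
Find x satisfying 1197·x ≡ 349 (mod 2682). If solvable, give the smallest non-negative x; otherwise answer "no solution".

no solution

gcd(1197, 2682):
2682 = 2·1197 + 288
1197 = 4·288 + 45
288 = 6·45 + 18
45 = 2·18 + 9
18 = 2·9 + 0
gcd = 9, but 9 ∤ 349, so the congruence has no solution.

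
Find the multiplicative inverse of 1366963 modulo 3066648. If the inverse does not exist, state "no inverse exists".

no inverse exists

Compute gcd(1366963, 3066648):
3066648 = 2*1366963 + 332722
1366963 = 4*332722 + 36075
332722 = 9*36075 + 8047
36075 = 4*8047 + 3887
8047 = 2*3887 + 273
3887 = 14*273 + 65
273 = 4*65 + 13
65 = 5*13 + 0
The gcd is 13, not 1, hence no inverse exists.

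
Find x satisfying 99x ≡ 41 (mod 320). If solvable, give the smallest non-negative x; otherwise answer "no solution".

259

First find gcd(99, 320):
320 = 3*99 + 23
99 = 4*23 + 7
23 = 3*7 + 2
7 = 3*2 + 1
2 = 2*1 + 0
gcd = 1, so a unique solution mod 320 exists.
Back-substitute for the Bézout coefficients:
1 = 7 − 3·2
1 = −3·23 + 10·7
1 = 10·99 − 43·23
1 = −43·320 + 139·99
So 99·(139) ≡ 1 (mod 320), giving 99⁻¹ ≡ 139.
x ≡ 99⁻¹·41 ≡ 139·41 ≡ 259 (mod 320).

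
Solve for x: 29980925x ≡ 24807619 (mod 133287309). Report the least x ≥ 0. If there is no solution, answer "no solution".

First find gcd(29980925, 133287309):
133287309 = 4*29980925 + 13363609
29980925 = 2*13363609 + 3253707
13363609 = 4*3253707 + 348781
3253707 = 9*348781 + 114678
348781 = 3*114678 + 4747
114678 = 24*4747 + 750
4747 = 6*750 + 247
750 = 3*247 + 9
247 = 27*9 + 4
9 = 2*4 + 1
4 = 4*1 + 0
gcd = 1, so a unique solution mod 133287309 exists.
Back-substitute for the Bézout coefficients:
1 = 9 − 2·4
1 = −2·247 + 55·9
1 = 55·750 − 167·247
1 = −167·4747 + 1057·750
1 = 1057·114678 − 25535·4747
1 = −25535·348781 + 77662·114678
1 = 77662·3253707 − 724493·348781
1 = −724493·13363609 + 2975634·3253707
1 = 2975634·29980925 − 6675761·13363609
1 = −6675761·133287309 + 29678678·29980925
So 29980925·(29678678) ≡ 1 (mod 133287309), giving 29980925⁻¹ ≡ 29678678.
x ≡ 29980925⁻¹·24807619 ≡ 29678678·24807619 ≡ 100450358 (mod 133287309).

100450358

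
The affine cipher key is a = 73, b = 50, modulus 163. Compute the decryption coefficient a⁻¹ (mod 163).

67

Extended Euclidean algorithm:
163 = 2*73 + 17
73 = 4*17 + 5
17 = 3*5 + 2
5 = 2*2 + 1
2 = 2*1 + 0
The gcd is 1. Working backward:
1 = 5 − 2·2
1 = −2·17 + 7·5
1 = 7·73 − 30·17
1 = −30·163 + 67·73
So 73·67 ≡ 1 (mod 163).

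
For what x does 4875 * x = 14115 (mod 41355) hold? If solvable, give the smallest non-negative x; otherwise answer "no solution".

953

First find gcd(4875, 41355):
41355 = 8×4875 + 2355
4875 = 2×2355 + 165
2355 = 14×165 + 45
165 = 3×45 + 30
45 = 1×30 + 15
30 = 2×15 + 0
gcd = 15 and 15 | 14115, so solutions exist. Divide through by 15: 325x ≡ 941 (mod 2757).
Now find 325⁻¹ mod 2757:
2757 = 8·325 + 157
325 = 2·157 + 11
157 = 14·11 + 3
11 = 3·3 + 2
3 = 1·2 + 1
2 = 2·1 + 0
Back-substitute:
1 = 3 − 2
1 = −11 + 4·3
1 = 4·157 − 57·11
1 = −57·325 + 118·157
1 = 118·2757 − 1001·325
So 325·(-1001) ≡ 1 (mod 2757), i.e. 325⁻¹ ≡ 1756.
Then x ≡ 1756·941 ≡ 953 (mod 2757); the smallest non-negative solution is x = 953.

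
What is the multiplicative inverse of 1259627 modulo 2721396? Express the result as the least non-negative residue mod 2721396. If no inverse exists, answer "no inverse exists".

2057963

gcd(2721396, 1259627) by repeated division:
2721396 = 2*1259627 + 202142
1259627 = 6*202142 + 46775
202142 = 4*46775 + 15042
46775 = 3*15042 + 1649
15042 = 9*1649 + 201
1649 = 8*201 + 41
201 = 4*41 + 37
41 = 1*37 + 4
37 = 9*4 + 1
4 = 4*1 + 0
Since gcd(1259627, 2721396) = 1, back-substitute to write 1 as a combination:
1 = 37 − 9·4
1 = −9·41 + 10·37
1 = 10·201 − 49·41
1 = −49·1649 + 402·201
1 = 402·15042 − 3667·1649
1 = −3667·46775 + 11403·15042
1 = 11403·202142 − 49279·46775
1 = −49279·1259627 + 307077·202142
1 = 307077·2721396 − 663433·1259627
So 1259627·(-663433) ≡ 1 (mod 2721396), and -663433 ≡ 2057963 (mod 2721396).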